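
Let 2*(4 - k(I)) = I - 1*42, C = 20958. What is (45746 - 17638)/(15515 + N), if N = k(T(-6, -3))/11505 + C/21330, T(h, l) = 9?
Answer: 153283323960/84614403529 ≈ 1.8116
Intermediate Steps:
k(I) = 25 - I/2 (k(I) = 4 - (I - 1*42)/2 = 4 - (I - 42)/2 = 4 - (-42 + I)/2 = 4 + (21 - I/2) = 25 - I/2)
N = 5367979/5453370 (N = (25 - ½*9)/11505 + 20958/21330 = (25 - 9/2)*(1/11505) + 20958*(1/21330) = (41/2)*(1/11505) + 3493/3555 = 41/23010 + 3493/3555 = 5367979/5453370 ≈ 0.98434)
(45746 - 17638)/(15515 + N) = (45746 - 17638)/(15515 + 5367979/5453370) = 28108/(84614403529/5453370) = 28108*(5453370/84614403529) = 153283323960/84614403529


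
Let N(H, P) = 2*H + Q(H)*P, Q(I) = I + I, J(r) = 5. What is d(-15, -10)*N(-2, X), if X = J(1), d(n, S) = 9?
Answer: -216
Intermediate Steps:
Q(I) = 2*I
X = 5
N(H, P) = 2*H + 2*H*P (N(H, P) = 2*H + (2*H)*P = 2*H + 2*H*P)
d(-15, -10)*N(-2, X) = 9*(2*(-2)*(1 + 5)) = 9*(2*(-2)*6) = 9*(-24) = -216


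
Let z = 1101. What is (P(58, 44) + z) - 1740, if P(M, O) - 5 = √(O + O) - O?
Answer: -678 + 2*√22 ≈ -668.62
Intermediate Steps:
P(M, O) = 5 - O + √2*√O (P(M, O) = 5 + (√(O + O) - O) = 5 + (√(2*O) - O) = 5 + (√2*√O - O) = 5 + (-O + √2*√O) = 5 - O + √2*√O)
(P(58, 44) + z) - 1740 = ((5 - 1*44 + √2*√44) + 1101) - 1740 = ((5 - 44 + √2*(2*√11)) + 1101) - 1740 = ((5 - 44 + 2*√22) + 1101) - 1740 = ((-39 + 2*√22) + 1101) - 1740 = (1062 + 2*√22) - 1740 = -678 + 2*√22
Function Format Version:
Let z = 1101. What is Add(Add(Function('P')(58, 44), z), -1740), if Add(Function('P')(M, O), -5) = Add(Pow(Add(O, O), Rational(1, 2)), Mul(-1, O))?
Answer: Add(-678, Mul(2, Pow(22, Rational(1, 2)))) ≈ -668.62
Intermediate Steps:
Function('P')(M, O) = Add(5, Mul(-1, O), Mul(Pow(2, Rational(1, 2)), Pow(O, Rational(1, 2)))) (Function('P')(M, O) = Add(5, Add(Pow(Add(O, O), Rational(1, 2)), Mul(-1, O))) = Add(5, Add(Pow(Mul(2, O), Rational(1, 2)), Mul(-1, O))) = Add(5, Add(Mul(Pow(2, Rational(1, 2)), Pow(O, Rational(1, 2))), Mul(-1, O))) = Add(5, Add(Mul(-1, O), Mul(Pow(2, Rational(1, 2)), Pow(O, Rational(1, 2))))) = Add(5, Mul(-1, O), Mul(Pow(2, Rational(1, 2)), Pow(O, Rational(1, 2)))))
Add(Add(Function('P')(58, 44), z), -1740) = Add(Add(Add(5, Mul(-1, 44), Mul(Pow(2, Rational(1, 2)), Pow(44, Rational(1, 2)))), 1101), -1740) = Add(Add(Add(5, -44, Mul(Pow(2, Rational(1, 2)), Mul(2, Pow(11, Rational(1, 2))))), 1101), -1740) = Add(Add(Add(5, -44, Mul(2, Pow(22, Rational(1, 2)))), 1101), -1740) = Add(Add(Add(-39, Mul(2, Pow(22, Rational(1, 2)))), 1101), -1740) = Add(Add(1062, Mul(2, Pow(22, Rational(1, 2)))), -1740) = Add(-678, Mul(2, Pow(22, Rational(1, 2))))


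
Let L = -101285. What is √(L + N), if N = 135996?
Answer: √34711 ≈ 186.31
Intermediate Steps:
√(L + N) = √(-101285 + 135996) = √34711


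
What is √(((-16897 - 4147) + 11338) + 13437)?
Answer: √3731 ≈ 61.082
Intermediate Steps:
√(((-16897 - 4147) + 11338) + 13437) = √((-21044 + 11338) + 13437) = √(-9706 + 13437) = √3731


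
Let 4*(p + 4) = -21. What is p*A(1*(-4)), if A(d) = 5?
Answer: -185/4 ≈ -46.250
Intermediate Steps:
p = -37/4 (p = -4 + (¼)*(-21) = -4 - 21/4 = -37/4 ≈ -9.2500)
p*A(1*(-4)) = -37/4*5 = -185/4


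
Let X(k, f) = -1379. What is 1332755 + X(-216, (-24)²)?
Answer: 1331376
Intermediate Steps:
1332755 + X(-216, (-24)²) = 1332755 - 1379 = 1331376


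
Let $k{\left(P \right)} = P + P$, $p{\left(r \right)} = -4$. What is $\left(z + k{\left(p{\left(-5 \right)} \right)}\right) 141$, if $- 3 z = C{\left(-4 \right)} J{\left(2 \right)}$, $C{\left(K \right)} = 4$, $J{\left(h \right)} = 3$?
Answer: $-1692$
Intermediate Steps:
$k{\left(P \right)} = 2 P$
$z = -4$ ($z = - \frac{4 \cdot 3}{3} = \left(- \frac{1}{3}\right) 12 = -4$)
$\left(z + k{\left(p{\left(-5 \right)} \right)}\right) 141 = \left(-4 + 2 \left(-4\right)\right) 141 = \left(-4 - 8\right) 141 = \left(-12\right) 141 = -1692$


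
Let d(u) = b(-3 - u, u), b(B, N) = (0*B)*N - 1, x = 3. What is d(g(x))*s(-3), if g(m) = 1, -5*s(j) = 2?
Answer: ⅖ ≈ 0.40000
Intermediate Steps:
s(j) = -⅖ (s(j) = -⅕*2 = -⅖)
b(B, N) = -1 (b(B, N) = 0*N - 1 = 0 - 1 = -1)
d(u) = -1
d(g(x))*s(-3) = -1*(-⅖) = ⅖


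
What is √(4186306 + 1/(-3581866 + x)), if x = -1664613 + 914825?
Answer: √78548607156013813442/4331654 ≈ 2046.0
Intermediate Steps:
x = -749788
√(4186306 + 1/(-3581866 + x)) = √(4186306 + 1/(-3581866 - 749788)) = √(4186306 + 1/(-4331654)) = √(4186306 - 1/4331654) = √(18133629130123/4331654) = √78548607156013813442/4331654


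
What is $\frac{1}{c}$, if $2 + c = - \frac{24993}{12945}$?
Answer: $- \frac{4315}{16961} \approx -0.25441$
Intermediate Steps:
$c = - \frac{16961}{4315}$ ($c = -2 - \frac{24993}{12945} = -2 - \frac{8331}{4315} = - \frac{16961}{4315} \approx -3.9307$)
$\frac{1}{c} = \frac{1}{- \frac{16961}{4315}} = - \frac{4315}{16961}$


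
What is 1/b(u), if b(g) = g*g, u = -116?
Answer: 1/13456 ≈ 7.4316e-5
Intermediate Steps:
b(g) = g²
1/b(u) = 1/((-116)²) = 1/13456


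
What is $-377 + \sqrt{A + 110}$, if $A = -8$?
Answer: $-377 + \sqrt{102} \approx -366.9$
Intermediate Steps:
$-377 + \sqrt{A + 110} = -377 + \sqrt{-8 + 110} = -377 + \sqrt{102}$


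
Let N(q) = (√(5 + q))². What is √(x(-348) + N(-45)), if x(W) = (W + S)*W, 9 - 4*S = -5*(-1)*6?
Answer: √122891 ≈ 350.56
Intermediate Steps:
S = -21/4 (S = 9/4 - (-5*(-1))*6/4 = 9/4 - 5*6/4 = 9/4 - ¼*30 = 9/4 - 15/2 = -21/4 ≈ -5.2500)
x(W) = W*(-21/4 + W) (x(W) = (W - 21/4)*W = (-21/4 + W)*W = W*(-21/4 + W))
N(q) = 5 + q
√(x(-348) + N(-45)) = √((¼)*(-348)*(-21 + 4*(-348)) + (5 - 45)) = √((¼)*(-348)*(-21 - 1392) - 40) = √((¼)*(-348)*(-1413) - 40) = √(122931 - 40) = √122891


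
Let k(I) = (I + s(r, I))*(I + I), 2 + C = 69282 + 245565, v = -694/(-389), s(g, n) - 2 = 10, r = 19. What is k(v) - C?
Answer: -47635217789/151321 ≈ -3.1480e+5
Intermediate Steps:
s(g, n) = 12 (s(g, n) = 2 + 10 = 12)
v = 694/389 (v = -694*(-1/389) = 694/389 ≈ 1.7841)
C = 314845 (C = -2 + (69282 + 245565) = -2 + 314847 = 314845)
k(I) = 2*I*(12 + I) (k(I) = (I + 12)*(I + I) = (12 + I)*(2*I) = 2*I*(12 + I))
k(v) - C = 2*(694/389)*(12 + 694/389) - 1*314845 = 2*(694/389)*(5362/389) - 314845 = 7442456/151321 - 314845 = -47635217789/151321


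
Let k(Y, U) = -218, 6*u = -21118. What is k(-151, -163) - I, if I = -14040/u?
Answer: -2343982/10559 ≈ -221.99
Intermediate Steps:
u = -10559/3 (u = (1/6)*(-21118) = -10559/3 ≈ -3519.7)
I = 42120/10559 (I = -14040/(-10559/3) = -14040*(-3/10559) = 42120/10559 ≈ 3.9890)
k(-151, -163) - I = -218 - 1*42120/10559 = -218 - 42120/10559 = -2343982/10559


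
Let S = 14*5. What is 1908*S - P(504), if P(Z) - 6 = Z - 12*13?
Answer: 133206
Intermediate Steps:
S = 70
P(Z) = -150 + Z (P(Z) = 6 + (Z - 12*13) = 6 + (Z - 156) = 6 + (-156 + Z) = -150 + Z)
1908*S - P(504) = 1908*70 - (-150 + 504) = 133560 - 1*354 = 133560 - 354 = 133206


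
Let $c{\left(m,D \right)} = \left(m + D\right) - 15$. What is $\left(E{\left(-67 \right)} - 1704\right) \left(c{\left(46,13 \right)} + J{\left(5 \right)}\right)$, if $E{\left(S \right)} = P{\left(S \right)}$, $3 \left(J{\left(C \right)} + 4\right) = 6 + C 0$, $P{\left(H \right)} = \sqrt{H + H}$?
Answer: $-71568 + 42 i \sqrt{134} \approx -71568.0 + 486.19 i$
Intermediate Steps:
$P{\left(H \right)} = \sqrt{2} \sqrt{H}$ ($P{\left(H \right)} = \sqrt{2 H} = \sqrt{2} \sqrt{H}$)
$J{\left(C \right)} = -2$ ($J{\left(C \right)} = -4 + \frac{6 + C 0}{3} = -4 + \frac{6 + 0}{3} = -4 + \frac{1}{3} \cdot 6 = -4 + 2 = -2$)
$E{\left(S \right)} = \sqrt{2} \sqrt{S}$
$c{\left(m,D \right)} = -15 + D + m$ ($c{\left(m,D \right)} = \left(D + m\right) - 15 = -15 + D + m$)
$\left(E{\left(-67 \right)} - 1704\right) \left(c{\left(46,13 \right)} + J{\left(5 \right)}\right) = \left(\sqrt{2} \sqrt{-67} - 1704\right) \left(\left(-15 + 13 + 46\right) - 2\right) = \left(\sqrt{2} i \sqrt{67} - 1704\right) \left(44 - 2\right) = \left(i \sqrt{134} - 1704\right) 42 = \left(-1704 + i \sqrt{134}\right) 42 = -71568 + 42 i \sqrt{134}$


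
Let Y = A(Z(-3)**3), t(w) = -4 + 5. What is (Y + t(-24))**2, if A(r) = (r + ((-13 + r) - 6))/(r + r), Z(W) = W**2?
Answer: 8392609/2125764 ≈ 3.9480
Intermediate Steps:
t(w) = 1
A(r) = (-19 + 2*r)/(2*r) (A(r) = (r + (-19 + r))/((2*r)) = (-19 + 2*r)*(1/(2*r)) = (-19 + 2*r)/(2*r))
Y = 1439/1458 (Y = (-19/2 + ((-3)**2)**3)/(((-3)**2)**3) = (-19/2 + 9**3)/(9**3) = (-19/2 + 729)/729 = (1/729)*(1439/2) = 1439/1458 ≈ 0.98697)
(Y + t(-24))**2 = (1439/1458 + 1)**2 = (2897/1458)**2 = 8392609/2125764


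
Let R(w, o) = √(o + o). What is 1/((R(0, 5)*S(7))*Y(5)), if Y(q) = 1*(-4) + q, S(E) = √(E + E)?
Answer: √35/70 ≈ 0.084515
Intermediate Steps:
S(E) = √2*√E (S(E) = √(2*E) = √2*√E)
R(w, o) = √2*√o (R(w, o) = √(2*o) = √2*√o)
Y(q) = -4 + q
1/((R(0, 5)*S(7))*Y(5)) = 1/(((√2*√5)*(√2*√7))*(-4 + 5)) = 1/((√10*√14)*1) = 1/((2*√35)*1) = 1/(2*√35) = √35/70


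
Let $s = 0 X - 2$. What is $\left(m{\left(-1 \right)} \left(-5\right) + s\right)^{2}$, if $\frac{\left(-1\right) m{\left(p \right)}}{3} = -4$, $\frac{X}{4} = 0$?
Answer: $3844$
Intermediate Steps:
$X = 0$ ($X = 4 \cdot 0 = 0$)
$m{\left(p \right)} = 12$ ($m{\left(p \right)} = \left(-3\right) \left(-4\right) = 12$)
$s = -2$ ($s = 0 \cdot 0 - 2 = 0 - 2 = -2$)
$\left(m{\left(-1 \right)} \left(-5\right) + s\right)^{2} = \left(12 \left(-5\right) - 2\right)^{2} = \left(-60 - 2\right)^{2} = \left(-62\right)^{2} = 3844$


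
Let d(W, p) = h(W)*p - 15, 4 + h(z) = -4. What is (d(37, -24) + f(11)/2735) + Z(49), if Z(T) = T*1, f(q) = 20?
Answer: 123626/547 ≈ 226.01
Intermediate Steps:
Z(T) = T
h(z) = -8 (h(z) = -4 - 4 = -8)
d(W, p) = -15 - 8*p (d(W, p) = -8*p - 15 = -15 - 8*p)
(d(37, -24) + f(11)/2735) + Z(49) = ((-15 - 8*(-24)) + 20/2735) + 49 = ((-15 + 192) + 20*(1/2735)) + 49 = (177 + 4/547) + 49 = 96823/547 + 49 = 123626/547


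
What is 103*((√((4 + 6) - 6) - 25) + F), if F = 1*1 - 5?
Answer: -2781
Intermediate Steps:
F = -4 (F = 1 - 5 = -4)
103*((√((4 + 6) - 6) - 25) + F) = 103*((√((4 + 6) - 6) - 25) - 4) = 103*((√(10 - 6) - 25) - 4) = 103*((√4 - 25) - 4) = 103*((2 - 25) - 4) = 103*(-23 - 4) = 103*(-27) = -2781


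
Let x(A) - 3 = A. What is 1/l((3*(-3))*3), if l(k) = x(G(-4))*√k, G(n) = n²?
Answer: -I*√3/171 ≈ -0.010129*I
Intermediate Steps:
x(A) = 3 + A
l(k) = 19*√k (l(k) = (3 + (-4)²)*√k = (3 + 16)*√k = 19*√k)
1/l((3*(-3))*3) = 1/(19*√((3*(-3))*3)) = 1/(19*√(-9*3)) = 1/(19*√(-27)) = 1/(19*(3*I*√3)) = 1/(57*I*√3) = -I*√3/171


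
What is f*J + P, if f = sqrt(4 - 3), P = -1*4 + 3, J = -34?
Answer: -35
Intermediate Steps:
P = -1 (P = -4 + 3 = -1)
f = 1 (f = sqrt(1) = 1)
f*J + P = 1*(-34) - 1 = -34 - 1 = -35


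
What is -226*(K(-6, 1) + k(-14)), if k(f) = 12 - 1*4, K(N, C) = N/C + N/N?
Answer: -678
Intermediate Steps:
K(N, C) = 1 + N/C (K(N, C) = N/C + 1 = 1 + N/C)
k(f) = 8 (k(f) = 12 - 4 = 8)
-226*(K(-6, 1) + k(-14)) = -226*((1 - 6)/1 + 8) = -226*(1*(-5) + 8) = -226*(-5 + 8) = -226*3 = -678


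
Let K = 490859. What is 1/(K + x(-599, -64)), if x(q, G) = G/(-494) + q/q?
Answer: 247/121242452 ≈ 2.0372e-6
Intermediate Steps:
x(q, G) = 1 - G/494 (x(q, G) = G*(-1/494) + 1 = -G/494 + 1 = 1 - G/494)
1/(K + x(-599, -64)) = 1/(490859 + (1 - 1/494*(-64))) = 1/(490859 + (1 + 32/247)) = 1/(490859 + 279/247) = 1/(121242452/247) = 247/121242452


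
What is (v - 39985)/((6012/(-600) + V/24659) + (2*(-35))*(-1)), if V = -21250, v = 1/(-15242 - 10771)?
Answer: -1282428044307700/1896083433933 ≈ -676.36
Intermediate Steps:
v = -1/26013 (v = 1/(-26013) = -1/26013 ≈ -3.8442e-5)
(v - 39985)/((6012/(-600) + V/24659) + (2*(-35))*(-1)) = (-1/26013 - 39985)/((6012/(-600) - 21250/24659) + (2*(-35))*(-1)) = -1040129806/(26013*((6012*(-1/600) - 21250*1/24659) - 70*(-1))) = -1040129806/(26013*((-501/50 - 21250/24659) + 70)) = -1040129806/(26013*(-13416659/1232950 + 70)) = -1040129806/(26013*72889841/1232950) = -1040129806/26013*1232950/72889841 = -1282428044307700/1896083433933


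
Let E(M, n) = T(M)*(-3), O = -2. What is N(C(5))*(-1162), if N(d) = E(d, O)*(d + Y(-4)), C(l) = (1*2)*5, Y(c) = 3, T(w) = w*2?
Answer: 906360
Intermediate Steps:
T(w) = 2*w
E(M, n) = -6*M (E(M, n) = (2*M)*(-3) = -6*M)
C(l) = 10 (C(l) = 2*5 = 10)
N(d) = -6*d*(3 + d) (N(d) = (-6*d)*(d + 3) = (-6*d)*(3 + d) = -6*d*(3 + d))
N(C(5))*(-1162) = -6*10*(3 + 10)*(-1162) = -6*10*13*(-1162) = -780*(-1162) = 906360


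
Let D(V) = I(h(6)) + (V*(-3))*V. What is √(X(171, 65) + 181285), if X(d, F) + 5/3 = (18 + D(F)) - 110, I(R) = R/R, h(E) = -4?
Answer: 4*√94791/3 ≈ 410.51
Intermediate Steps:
I(R) = 1
D(V) = 1 - 3*V² (D(V) = 1 + (V*(-3))*V = 1 + (-3*V)*V = 1 - 3*V²)
X(d, F) = -278/3 - 3*F² (X(d, F) = -5/3 + ((18 + (1 - 3*F²)) - 110) = -5/3 + ((19 - 3*F²) - 110) = -5/3 + (-91 - 3*F²) = -278/3 - 3*F²)
√(X(171, 65) + 181285) = √((-278/3 - 3*65²) + 181285) = √((-278/3 - 3*4225) + 181285) = √((-278/3 - 12675) + 181285) = √(-38303/3 + 181285) = √(505552/3) = 4*√94791/3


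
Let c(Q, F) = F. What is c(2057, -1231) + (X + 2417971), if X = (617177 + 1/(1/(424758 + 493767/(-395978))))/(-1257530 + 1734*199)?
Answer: 873205619230274417/361315669792 ≈ 2.4167e+6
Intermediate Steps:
X = -412582843663/361315669792 (X = (617177 + 1/(1/(424758 + 493767*(-1/395978))))/(-1257530 + 345066) = (617177 + 1/(1/(424758 - 493767/395978)))/(-912464) = (617177 + 1/(1/(168194329557/395978)))*(-1/912464) = (617177 + 1/(395978/168194329557))*(-1/912464) = (617177 + 168194329557/395978)*(-1/912464) = (412582843663/395978)*(-1/912464) = -412582843663/361315669792 ≈ -1.1419)
c(2057, -1231) + (X + 2417971) = -1231 + (-412582843663/361315669792 + 2417971) = -1231 + 873650398819788369/361315669792 = 873205619230274417/361315669792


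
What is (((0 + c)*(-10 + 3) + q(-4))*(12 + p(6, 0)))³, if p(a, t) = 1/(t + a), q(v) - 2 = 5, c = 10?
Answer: -3602686437/8 ≈ -4.5034e+8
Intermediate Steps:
q(v) = 7 (q(v) = 2 + 5 = 7)
p(a, t) = 1/(a + t)
(((0 + c)*(-10 + 3) + q(-4))*(12 + p(6, 0)))³ = (((0 + 10)*(-10 + 3) + 7)*(12 + 1/(6 + 0)))³ = ((10*(-7) + 7)*(12 + 1/6))³ = ((-70 + 7)*(12 + ⅙))³ = (-63*73/6)³ = (-1533/2)³ = -3602686437/8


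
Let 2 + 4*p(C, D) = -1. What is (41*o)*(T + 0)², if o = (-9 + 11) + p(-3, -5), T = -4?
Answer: 820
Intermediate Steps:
p(C, D) = -¾ (p(C, D) = -½ + (¼)*(-1) = -½ - ¼ = -¾)
o = 5/4 (o = (-9 + 11) - ¾ = 2 - ¾ = 5/4 ≈ 1.2500)
(41*o)*(T + 0)² = (41*(5/4))*(-4 + 0)² = (205/4)*(-4)² = (205/4)*16 = 820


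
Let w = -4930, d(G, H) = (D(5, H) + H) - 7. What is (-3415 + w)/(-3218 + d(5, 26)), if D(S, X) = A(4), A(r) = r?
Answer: 1669/639 ≈ 2.6119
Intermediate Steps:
D(S, X) = 4
d(G, H) = -3 + H (d(G, H) = (4 + H) - 7 = -3 + H)
(-3415 + w)/(-3218 + d(5, 26)) = (-3415 - 4930)/(-3218 + (-3 + 26)) = -8345/(-3218 + 23) = -8345/(-3195) = -8345*(-1/3195) = 1669/639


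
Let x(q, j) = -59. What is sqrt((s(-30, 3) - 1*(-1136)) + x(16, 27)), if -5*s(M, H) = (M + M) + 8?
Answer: sqrt(27185)/5 ≈ 32.976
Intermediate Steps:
s(M, H) = -8/5 - 2*M/5 (s(M, H) = -((M + M) + 8)/5 = -(2*M + 8)/5 = -(8 + 2*M)/5 = -8/5 - 2*M/5)
sqrt((s(-30, 3) - 1*(-1136)) + x(16, 27)) = sqrt(((-8/5 - 2/5*(-30)) - 1*(-1136)) - 59) = sqrt(((-8/5 + 12) + 1136) - 59) = sqrt((52/5 + 1136) - 59) = sqrt(5732/5 - 59) = sqrt(5437/5) = sqrt(27185)/5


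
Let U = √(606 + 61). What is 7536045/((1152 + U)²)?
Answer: 7536045/(1152 + √667)² ≈ 5.4323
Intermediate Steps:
U = √667 ≈ 25.826
7536045/((1152 + U)²) = 7536045/((1152 + √667)²) = 7536045/(1152 + √667)²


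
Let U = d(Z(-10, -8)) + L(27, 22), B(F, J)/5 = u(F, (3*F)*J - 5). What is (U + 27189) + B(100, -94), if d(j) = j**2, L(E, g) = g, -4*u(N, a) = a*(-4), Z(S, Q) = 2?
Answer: -113810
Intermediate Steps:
u(N, a) = a (u(N, a) = -a*(-4)/4 = -(-1)*a = a)
B(F, J) = -25 + 15*F*J (B(F, J) = 5*((3*F)*J - 5) = 5*(3*F*J - 5) = 5*(-5 + 3*F*J) = -25 + 15*F*J)
U = 26 (U = 2**2 + 22 = 4 + 22 = 26)
(U + 27189) + B(100, -94) = (26 + 27189) + (-25 + 15*100*(-94)) = 27215 + (-25 - 141000) = 27215 - 141025 = -113810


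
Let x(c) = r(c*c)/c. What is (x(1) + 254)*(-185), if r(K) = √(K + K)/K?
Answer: -46990 - 185*√2 ≈ -47252.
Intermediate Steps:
r(K) = √2/√K (r(K) = √(2*K)/K = (√2*√K)/K = √2/√K)
x(c) = √2/(c*√(c²)) (x(c) = (√2/√(c*c))/c = (√2/√(c²))/c = √2/(c*√(c²)))
(x(1) + 254)*(-185) = (√2/(1*√(1²)) + 254)*(-185) = (√2*1/√1 + 254)*(-185) = (√2*1*1 + 254)*(-185) = (√2 + 254)*(-185) = (254 + √2)*(-185) = -46990 - 185*√2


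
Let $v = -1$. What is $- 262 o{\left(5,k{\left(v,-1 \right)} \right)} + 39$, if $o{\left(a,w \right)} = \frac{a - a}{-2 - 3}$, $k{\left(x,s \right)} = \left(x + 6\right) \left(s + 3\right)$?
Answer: $39$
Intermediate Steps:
$k{\left(x,s \right)} = \left(3 + s\right) \left(6 + x\right)$ ($k{\left(x,s \right)} = \left(6 + x\right) \left(3 + s\right) = \left(3 + s\right) \left(6 + x\right)$)
$o{\left(a,w \right)} = 0$ ($o{\left(a,w \right)} = \frac{0}{-5} = 0 \left(- \frac{1}{5}\right) = 0$)
$- 262 o{\left(5,k{\left(v,-1 \right)} \right)} + 39 = \left(-262\right) 0 + 39 = 0 + 39 = 39$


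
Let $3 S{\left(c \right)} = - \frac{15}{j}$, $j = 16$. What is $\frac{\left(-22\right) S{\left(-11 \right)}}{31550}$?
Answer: $\frac{11}{50480} \approx 0.00021791$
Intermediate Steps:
$S{\left(c \right)} = - \frac{5}{16}$ ($S{\left(c \right)} = \frac{\left(-15\right) \frac{1}{16}}{3} = \frac{1}{3} \left(- \frac{15}{16}\right) = - \frac{5}{16}$)
$\frac{\left(-22\right) S{\left(-11 \right)}}{31550} = \frac{\left(-22\right) \left(- \frac{5}{16}\right)}{31550} = \frac{55}{8} \cdot \frac{1}{31550} = \frac{11}{50480}$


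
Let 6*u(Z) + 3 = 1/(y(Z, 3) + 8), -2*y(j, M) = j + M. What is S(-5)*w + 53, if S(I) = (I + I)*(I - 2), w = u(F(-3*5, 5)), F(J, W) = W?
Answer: 251/12 ≈ 20.917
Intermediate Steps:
y(j, M) = -M/2 - j/2 (y(j, M) = -(j + M)/2 = -(M + j)/2 = -M/2 - j/2)
u(Z) = -1/2 + 1/(6*(13/2 - Z/2)) (u(Z) = -1/2 + 1/(6*((-1/2*3 - Z/2) + 8)) = -1/2 + 1/(6*((-3/2 - Z/2) + 8)) = -1/2 + 1/(6*(13/2 - Z/2)))
w = -11/24 (w = (37 - 3*5)/(6*(-13 + 5)) = (1/6)*(37 - 15)/(-8) = (1/6)*(-1/8)*22 = -11/24 ≈ -0.45833)
S(I) = 2*I*(-2 + I) (S(I) = (2*I)*(-2 + I) = 2*I*(-2 + I))
S(-5)*w + 53 = (2*(-5)*(-2 - 5))*(-11/24) + 53 = (2*(-5)*(-7))*(-11/24) + 53 = 70*(-11/24) + 53 = -385/12 + 53 = 251/12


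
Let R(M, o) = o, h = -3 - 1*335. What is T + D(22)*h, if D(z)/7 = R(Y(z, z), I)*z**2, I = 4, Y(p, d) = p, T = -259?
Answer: -4580835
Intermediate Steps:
h = -338 (h = -3 - 335 = -338)
D(z) = 28*z**2 (D(z) = 7*(4*z**2) = 28*z**2)
T + D(22)*h = -259 + (28*22**2)*(-338) = -259 + (28*484)*(-338) = -259 + 13552*(-338) = -259 - 4580576 = -4580835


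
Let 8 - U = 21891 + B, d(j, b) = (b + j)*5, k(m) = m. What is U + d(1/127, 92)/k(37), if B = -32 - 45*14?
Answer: -99659054/4699 ≈ -21209.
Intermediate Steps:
d(j, b) = 5*b + 5*j
B = -662 (B = -32 - 630 = -662)
U = -21221 (U = 8 - (21891 - 662) = 8 - 1*21229 = 8 - 21229 = -21221)
U + d(1/127, 92)/k(37) = -21221 + (5*92 + 5/127)/37 = -21221 + (460 + 5*(1/127))*(1/37) = -21221 + (460 + 5/127)*(1/37) = -21221 + (58425/127)*(1/37) = -21221 + 58425/4699 = -99659054/4699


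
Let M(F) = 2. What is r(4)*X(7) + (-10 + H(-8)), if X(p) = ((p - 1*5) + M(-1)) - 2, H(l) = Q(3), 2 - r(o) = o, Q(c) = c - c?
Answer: -14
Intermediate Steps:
Q(c) = 0
r(o) = 2 - o
H(l) = 0
X(p) = -5 + p (X(p) = ((p - 1*5) + 2) - 2 = ((p - 5) + 2) - 2 = ((-5 + p) + 2) - 2 = (-3 + p) - 2 = -5 + p)
r(4)*X(7) + (-10 + H(-8)) = (2 - 1*4)*(-5 + 7) + (-10 + 0) = (2 - 4)*2 - 10 = -2*2 - 10 = -4 - 10 = -14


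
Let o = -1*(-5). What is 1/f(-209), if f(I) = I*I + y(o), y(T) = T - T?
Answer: 1/43681 ≈ 2.2893e-5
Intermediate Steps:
o = 5
y(T) = 0
f(I) = I² (f(I) = I*I + 0 = I² + 0 = I²)
1/f(-209) = 1/((-209)²) = 1/43681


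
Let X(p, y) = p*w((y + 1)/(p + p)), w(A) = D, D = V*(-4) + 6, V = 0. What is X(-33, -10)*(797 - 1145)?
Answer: 68904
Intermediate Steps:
D = 6 (D = 0*(-4) + 6 = 0 + 6 = 6)
w(A) = 6
X(p, y) = 6*p (X(p, y) = p*6 = 6*p)
X(-33, -10)*(797 - 1145) = (6*(-33))*(797 - 1145) = -198*(-348) = 68904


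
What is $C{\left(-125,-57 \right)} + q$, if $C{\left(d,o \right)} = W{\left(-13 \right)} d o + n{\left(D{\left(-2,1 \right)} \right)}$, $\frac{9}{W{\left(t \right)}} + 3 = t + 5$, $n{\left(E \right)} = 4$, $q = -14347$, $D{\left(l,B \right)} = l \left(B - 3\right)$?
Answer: $- \frac{221898}{11} \approx -20173.0$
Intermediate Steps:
$D{\left(l,B \right)} = l \left(-3 + B\right)$
$W{\left(t \right)} = \frac{9}{2 + t}$ ($W{\left(t \right)} = \frac{9}{-3 + \left(t + 5\right)} = \frac{9}{-3 + \left(5 + t\right)} = \frac{9}{2 + t}$)
$C{\left(d,o \right)} = 4 - \frac{9 d o}{11}$ ($C{\left(d,o \right)} = \frac{9}{2 - 13} d o + 4 = \frac{9}{-11} d o + 4 = 9 \left(- \frac{1}{11}\right) d o + 4 = - \frac{9 d}{11} o + 4 = - \frac{9 d o}{11} + 4 = 4 - \frac{9 d o}{11}$)
$C{\left(-125,-57 \right)} + q = \left(4 - \left(- \frac{1125}{11}\right) \left(-57\right)\right) - 14347 = \left(4 - \frac{64125}{11}\right) - 14347 = - \frac{64081}{11} - 14347 = - \frac{221898}{11}$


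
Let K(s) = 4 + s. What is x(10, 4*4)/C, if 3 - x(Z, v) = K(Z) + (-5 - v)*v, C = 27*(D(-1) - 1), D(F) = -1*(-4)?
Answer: 325/81 ≈ 4.0123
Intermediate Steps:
D(F) = 4
C = 81 (C = 27*(4 - 1) = 27*3 = 81)
x(Z, v) = -1 - Z - v*(-5 - v) (x(Z, v) = 3 - ((4 + Z) + (-5 - v)*v) = 3 - ((4 + Z) + v*(-5 - v)) = 3 - (4 + Z + v*(-5 - v)) = 3 + (-4 - Z - v*(-5 - v)) = -1 - Z - v*(-5 - v))
x(10, 4*4)/C = (-1 + (4*4)² - 1*10 + 5*(4*4))/81 = (-1 + 16² - 10 + 5*16)*(1/81) = (-1 + 256 - 10 + 80)*(1/81) = 325*(1/81) = 325/81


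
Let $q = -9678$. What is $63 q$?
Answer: $-609714$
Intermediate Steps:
$63 q = 63 \left(-9678\right) = -609714$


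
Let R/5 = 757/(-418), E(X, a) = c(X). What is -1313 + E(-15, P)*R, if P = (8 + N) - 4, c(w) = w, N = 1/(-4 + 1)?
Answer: -492059/418 ≈ -1177.2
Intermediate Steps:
N = -⅓ (N = 1/(-3) = -⅓ ≈ -0.33333)
P = 11/3 (P = (8 - ⅓) - 4 = 23/3 - 4 = 11/3 ≈ 3.6667)
E(X, a) = X
R = -3785/418 (R = 5*(757/(-418)) = 5*(757*(-1/418)) = 5*(-757/418) = -3785/418 ≈ -9.0550)
-1313 + E(-15, P)*R = -1313 - 15*(-3785/418) = -1313 + 56775/418 = -492059/418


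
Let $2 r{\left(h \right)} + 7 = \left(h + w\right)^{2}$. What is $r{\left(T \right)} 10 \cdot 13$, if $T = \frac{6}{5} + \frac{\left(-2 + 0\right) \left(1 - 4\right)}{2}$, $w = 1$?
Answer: $\frac{6513}{5} \approx 1302.6$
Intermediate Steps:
$T = \frac{21}{5}$ ($T = 6 \cdot \frac{1}{5} + \left(-2\right) \left(-3\right) \frac{1}{2} = \frac{6}{5} + 6 \cdot \frac{1}{2} = \frac{6}{5} + 3 = \frac{21}{5} \approx 4.2$)
$r{\left(h \right)} = - \frac{7}{2} + \frac{\left(1 + h\right)^{2}}{2}$ ($r{\left(h \right)} = - \frac{7}{2} + \frac{\left(h + 1\right)^{2}}{2} = - \frac{7}{2} + \frac{\left(1 + h\right)^{2}}{2}$)
$r{\left(T \right)} 10 \cdot 13 = \left(- \frac{7}{2} + \frac{\left(1 + \frac{21}{5}\right)^{2}}{2}\right) 10 \cdot 13 = \left(- \frac{7}{2} + \frac{\left(\frac{26}{5}\right)^{2}}{2}\right) 10 \cdot 13 = \left(- \frac{7}{2} + \frac{1}{2} \cdot \frac{676}{25}\right) 10 \cdot 13 = \left(- \frac{7}{2} + \frac{338}{25}\right) 10 \cdot 13 = \frac{501}{50} \cdot 10 \cdot 13 = \frac{501}{5} \cdot 13 = \frac{6513}{5}$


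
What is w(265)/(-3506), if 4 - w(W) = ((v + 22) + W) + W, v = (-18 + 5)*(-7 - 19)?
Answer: 443/1753 ≈ 0.25271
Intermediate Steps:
v = 338 (v = -13*(-26) = 338)
w(W) = -356 - 2*W (w(W) = 4 - (((338 + 22) + W) + W) = 4 - ((360 + W) + W) = 4 - (360 + 2*W) = 4 + (-360 - 2*W) = -356 - 2*W)
w(265)/(-3506) = (-356 - 2*265)/(-3506) = (-356 - 530)*(-1/3506) = -886*(-1/3506) = 443/1753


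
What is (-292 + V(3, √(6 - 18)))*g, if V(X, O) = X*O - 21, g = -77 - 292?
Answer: 115497 - 2214*I*√3 ≈ 1.155e+5 - 3834.8*I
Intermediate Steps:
g = -369
V(X, O) = -21 + O*X (V(X, O) = O*X - 21 = -21 + O*X)
(-292 + V(3, √(6 - 18)))*g = (-292 + (-21 + √(6 - 18)*3))*(-369) = (-292 + (-21 + √(-12)*3))*(-369) = (-292 + (-21 + (2*I*√3)*3))*(-369) = (-292 + (-21 + 6*I*√3))*(-369) = (-313 + 6*I*√3)*(-369) = 115497 - 2214*I*√3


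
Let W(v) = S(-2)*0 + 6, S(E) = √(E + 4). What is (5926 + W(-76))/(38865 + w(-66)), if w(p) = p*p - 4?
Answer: 5932/43217 ≈ 0.13726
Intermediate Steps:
S(E) = √(4 + E)
w(p) = -4 + p² (w(p) = p² - 4 = -4 + p²)
W(v) = 6 (W(v) = √(4 - 2)*0 + 6 = √2*0 + 6 = 0 + 6 = 6)
(5926 + W(-76))/(38865 + w(-66)) = (5926 + 6)/(38865 + (-4 + (-66)²)) = 5932/(38865 + (-4 + 4356)) = 5932/(38865 + 4352) = 5932/43217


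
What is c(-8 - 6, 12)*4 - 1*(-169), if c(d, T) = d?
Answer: 113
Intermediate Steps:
c(-8 - 6, 12)*4 - 1*(-169) = (-8 - 6)*4 - 1*(-169) = -14*4 + 169 = -56 + 169 = 113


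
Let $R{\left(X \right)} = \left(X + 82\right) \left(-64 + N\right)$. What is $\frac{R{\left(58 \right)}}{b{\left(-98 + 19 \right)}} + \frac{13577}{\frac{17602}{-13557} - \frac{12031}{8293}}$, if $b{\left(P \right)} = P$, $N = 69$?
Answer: $- \frac{120804931470283}{24417134587} \approx -4947.5$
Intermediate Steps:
$R{\left(X \right)} = 410 + 5 X$ ($R{\left(X \right)} = \left(X + 82\right) \left(-64 + 69\right) = \left(82 + X\right) 5 = 410 + 5 X$)
$\frac{R{\left(58 \right)}}{b{\left(-98 + 19 \right)}} + \frac{13577}{\frac{17602}{-13557} - \frac{12031}{8293}} = \frac{410 + 5 \cdot 58}{-98 + 19} + \frac{13577}{\frac{17602}{-13557} - \frac{12031}{8293}} = \frac{410 + 290}{-79} + \frac{13577}{17602 \left(- \frac{1}{13557}\right) - \frac{12031}{8293}} = 700 \left(- \frac{1}{79}\right) + \frac{13577}{- \frac{17602}{13557} - \frac{12031}{8293}} = - \frac{700}{79} + \frac{13577}{- \frac{309077653}{112428201}} = - \frac{700}{79} + 13577 \left(- \frac{112428201}{309077653}\right) = - \frac{700}{79} - \frac{1526437684977}{309077653} = - \frac{120804931470283}{24417134587}$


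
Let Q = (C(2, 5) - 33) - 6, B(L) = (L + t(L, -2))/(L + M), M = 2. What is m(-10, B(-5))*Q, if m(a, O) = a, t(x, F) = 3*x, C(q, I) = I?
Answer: 340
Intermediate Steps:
B(L) = 4*L/(2 + L) (B(L) = (L + 3*L)/(L + 2) = (4*L)/(2 + L) = 4*L/(2 + L))
Q = -34 (Q = (5 - 33) - 6 = -28 - 6 = -34)
m(-10, B(-5))*Q = -10*(-34) = 340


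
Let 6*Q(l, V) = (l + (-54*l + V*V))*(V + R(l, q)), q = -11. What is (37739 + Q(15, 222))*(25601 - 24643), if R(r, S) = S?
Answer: 1669732209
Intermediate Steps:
Q(l, V) = (-11 + V)*(V² - 53*l)/6 (Q(l, V) = ((l + (-54*l + V*V))*(V - 11))/6 = ((l + (-54*l + V²))*(-11 + V))/6 = ((l + (V² - 54*l))*(-11 + V))/6 = ((V² - 53*l)*(-11 + V))/6 = ((-11 + V)*(V² - 53*l))/6 = (-11 + V)*(V² - 53*l)/6)
(37739 + Q(15, 222))*(25601 - 24643) = (37739 + (-11/6*222² + (⅙)*222³ + (583/6)*15 - 53/6*222*15))*(25601 - 24643) = (37739 + (-11/6*49284 + (⅙)*10941048 + 2915/2 - 29415))*958 = (37739 + (-90354 + 1823508 + 2915/2 - 29415))*958 = (37739 + 3410393/2)*958 = (3485871/2)*958 = 1669732209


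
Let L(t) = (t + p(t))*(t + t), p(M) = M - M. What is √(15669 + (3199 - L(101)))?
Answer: I*√1534 ≈ 39.166*I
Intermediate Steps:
p(M) = 0
L(t) = 2*t² (L(t) = (t + 0)*(t + t) = t*(2*t) = 2*t²)
√(15669 + (3199 - L(101))) = √(15669 + (3199 - 2*101²)) = √(15669 + (3199 - 2*10201)) = √(15669 + (3199 - 1*20402)) = √(15669 + (3199 - 20402)) = √(15669 - 17203) = √(-1534) = I*√1534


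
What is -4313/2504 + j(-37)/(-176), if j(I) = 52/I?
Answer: -1747253/1019128 ≈ -1.7145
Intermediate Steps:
-4313/2504 + j(-37)/(-176) = -4313/2504 + (52/(-37))/(-176) = -4313*1/2504 + (52*(-1/37))*(-1/176) = -4313/2504 - 52/37*(-1/176) = -4313/2504 + 13/1628 = -1747253/1019128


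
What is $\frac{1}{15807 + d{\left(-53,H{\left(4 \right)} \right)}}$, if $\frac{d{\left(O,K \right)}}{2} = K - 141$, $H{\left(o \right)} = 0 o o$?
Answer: $\frac{1}{15525} \approx 6.4412 \cdot 10^{-5}$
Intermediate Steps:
$H{\left(o \right)} = 0$ ($H{\left(o \right)} = 0 o = 0$)
$d{\left(O,K \right)} = -282 + 2 K$ ($d{\left(O,K \right)} = 2 \left(K - 141\right) = 2 \left(-141 + K\right) = -282 + 2 K$)
$\frac{1}{15807 + d{\left(-53,H{\left(4 \right)} \right)}} = \frac{1}{15807 + \left(-282 + 2 \cdot 0\right)} = \frac{1}{15807 + \left(-282 + 0\right)} = \frac{1}{15807 - 282} = \frac{1}{15525}$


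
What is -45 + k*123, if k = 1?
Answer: 78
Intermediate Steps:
-45 + k*123 = -45 + 1*123 = -45 + 123 = 78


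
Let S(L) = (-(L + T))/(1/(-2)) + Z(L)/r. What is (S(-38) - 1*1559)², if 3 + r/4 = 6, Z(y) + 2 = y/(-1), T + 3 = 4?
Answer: 2656900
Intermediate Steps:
T = 1 (T = -3 + 4 = 1)
Z(y) = -2 - y (Z(y) = -2 + y/(-1) = -2 + y*(-1) = -2 - y)
r = 12 (r = -12 + 4*6 = -12 + 24 = 12)
S(L) = 11/6 + 23*L/12 (S(L) = (-(L + 1))/(1/(-2)) + (-2 - L)/12 = (-(1 + L))/(-½) + (-2 - L)*(1/12) = (-1 - L)*(-2) + (-⅙ - L/12) = (2 + 2*L) + (-⅙ - L/12) = 11/6 + 23*L/12)
(S(-38) - 1*1559)² = ((11/6 + (23/12)*(-38)) - 1*1559)² = ((11/6 - 437/6) - 1559)² = (-71 - 1559)² = (-1630)² = 2656900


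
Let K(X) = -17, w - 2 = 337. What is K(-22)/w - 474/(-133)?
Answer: 158425/45087 ≈ 3.5138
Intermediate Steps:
w = 339 (w = 2 + 337 = 339)
K(-22)/w - 474/(-133) = -17/339 - 474/(-133) = -17*1/339 - 474*(-1/133) = -17/339 + 474/133 = 158425/45087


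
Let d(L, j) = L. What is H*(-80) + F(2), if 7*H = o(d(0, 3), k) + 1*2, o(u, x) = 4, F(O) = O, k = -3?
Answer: -466/7 ≈ -66.571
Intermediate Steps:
H = 6/7 (H = (4 + 1*2)/7 = (4 + 2)/7 = (⅐)*6 = 6/7 ≈ 0.85714)
H*(-80) + F(2) = (6/7)*(-80) + 2 = -480/7 + 2 = -466/7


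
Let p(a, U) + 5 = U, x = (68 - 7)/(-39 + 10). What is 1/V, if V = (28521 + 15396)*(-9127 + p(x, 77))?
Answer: -1/397668435 ≈ -2.5147e-9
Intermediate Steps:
x = -61/29 (x = 61/(-29) = 61*(-1/29) = -61/29 ≈ -2.1034)
p(a, U) = -5 + U
V = -397668435 (V = (28521 + 15396)*(-9127 + (-5 + 77)) = 43917*(-9127 + 72) = 43917*(-9055) = -397668435)
1/V = 1/(-397668435) = -1/397668435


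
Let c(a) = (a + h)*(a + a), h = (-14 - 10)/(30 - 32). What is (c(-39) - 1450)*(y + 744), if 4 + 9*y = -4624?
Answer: 1356608/9 ≈ 1.5073e+5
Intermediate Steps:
h = 12 (h = -24/(-2) = -24*(-½) = 12)
y = -4628/9 (y = -4/9 + (⅑)*(-4624) = -4/9 - 4624/9 = -4628/9 ≈ -514.22)
c(a) = 2*a*(12 + a) (c(a) = (a + 12)*(a + a) = (12 + a)*(2*a) = 2*a*(12 + a))
(c(-39) - 1450)*(y + 744) = (2*(-39)*(12 - 39) - 1450)*(-4628/9 + 744) = (2*(-39)*(-27) - 1450)*(2068/9) = (2106 - 1450)*(2068/9) = 656*(2068/9) = 1356608/9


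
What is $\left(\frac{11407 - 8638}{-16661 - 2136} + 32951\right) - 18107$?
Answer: $\frac{279019899}{18797} \approx 14844.0$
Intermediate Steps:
$\left(\frac{11407 - 8638}{-16661 - 2136} + 32951\right) - 18107 = \left(\frac{2769}{-18797} + 32951\right) - 18107 = \left(2769 \left(- \frac{1}{18797}\right) + 32951\right) - 18107 = \left(- \frac{2769}{18797} + 32951\right) - 18107 = \frac{619377178}{18797} - 18107 = \frac{279019899}{18797}$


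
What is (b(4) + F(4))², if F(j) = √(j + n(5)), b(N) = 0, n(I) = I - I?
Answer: 4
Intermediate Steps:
n(I) = 0
F(j) = √j (F(j) = √(j + 0) = √j)
(b(4) + F(4))² = (0 + √4)² = (0 + 2)² = 2² = 4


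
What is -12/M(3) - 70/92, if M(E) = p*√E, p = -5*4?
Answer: -35/46 + √3/5 ≈ -0.41446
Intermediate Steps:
p = -20
M(E) = -20*√E
-12/M(3) - 70/92 = -12*(-√3/60) - 70/92 = -(-1)*√3/5 - 70*1/92 = √3/5 - 35/46 = -35/46 + √3/5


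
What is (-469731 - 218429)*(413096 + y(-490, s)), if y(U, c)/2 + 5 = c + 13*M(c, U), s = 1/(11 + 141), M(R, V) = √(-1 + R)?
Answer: -5401116145480/19 - 4473040*I*√5738/19 ≈ -2.8427e+11 - 1.7833e+7*I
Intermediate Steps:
s = 1/152 ≈ 0.0065789
y(U, c) = -10 + 2*c + 26*√(-1 + c) (y(U, c) = -10 + 2*(c + 13*√(-1 + c)) = -10 + (2*c + 26*√(-1 + c)) = -10 + 2*c + 26*√(-1 + c))
(-469731 - 218429)*(413096 + y(-490, s)) = (-469731 - 218429)*(413096 + (-10 + 2*(1/152) + 26*√(-1 + 1/152))) = -688160*(413096 + (-10 + 1/76 + 26*√(-151/152))) = -688160*(413096 + (-10 + 1/76 + 26*(I*√5738/76))) = -688160*(413096 + (-10 + 1/76 + 13*I*√5738/38)) = -688160*(413096 + (-759/76 + 13*I*√5738/38)) = -688160*(31394537/76 + 13*I*√5738/38) = -5401116145480/19 - 4473040*I*√5738/19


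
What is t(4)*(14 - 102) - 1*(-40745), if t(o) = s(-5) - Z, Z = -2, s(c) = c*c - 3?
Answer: 38633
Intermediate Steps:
s(c) = -3 + c² (s(c) = c² - 3 = -3 + c²)
t(o) = 24 (t(o) = (-3 + (-5)²) - 1*(-2) = (-3 + 25) + 2 = 22 + 2 = 24)
t(4)*(14 - 102) - 1*(-40745) = 24*(14 - 102) - 1*(-40745) = 24*(-88) + 40745 = -2112 + 40745 = 38633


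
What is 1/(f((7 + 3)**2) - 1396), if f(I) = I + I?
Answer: -1/1196 ≈ -0.00083612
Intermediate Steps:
f(I) = 2*I
1/(f((7 + 3)**2) - 1396) = 1/(2*(7 + 3)**2 - 1396) = 1/(2*10**2 - 1396) = 1/(2*100 - 1396) = 1/(200 - 1396) = 1/(-1196) = -1/1196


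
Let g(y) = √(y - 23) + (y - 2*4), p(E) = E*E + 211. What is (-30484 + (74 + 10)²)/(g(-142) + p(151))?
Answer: -535610936/522671209 + 23428*I*√165/522671209 ≈ -1.0248 + 0.00057577*I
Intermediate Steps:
p(E) = 211 + E² (p(E) = E² + 211 = 211 + E²)
g(y) = -8 + y + √(-23 + y) (g(y) = √(-23 + y) + (y - 8) = √(-23 + y) + (-8 + y) = -8 + y + √(-23 + y))
(-30484 + (74 + 10)²)/(g(-142) + p(151)) = (-30484 + (74 + 10)²)/((-8 - 142 + √(-23 - 142)) + (211 + 151²)) = (-30484 + 84²)/((-8 - 142 + √(-165)) + (211 + 22801)) = (-30484 + 7056)/((-8 - 142 + I*√165) + 23012) = -23428/((-150 + I*√165) + 23012) = -23428/(22862 + I*√165)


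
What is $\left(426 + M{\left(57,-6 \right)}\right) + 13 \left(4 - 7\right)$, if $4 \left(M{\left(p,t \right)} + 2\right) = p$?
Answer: $\frac{1597}{4} \approx 399.25$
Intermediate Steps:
$M{\left(p,t \right)} = -2 + \frac{p}{4}$
$\left(426 + M{\left(57,-6 \right)}\right) + 13 \left(4 - 7\right) = \left(426 + \left(-2 + \frac{1}{4} \cdot 57\right)\right) + 13 \left(4 - 7\right) = \left(426 + \left(-2 + \frac{57}{4}\right)\right) + 13 \left(-3\right) = \left(426 + \frac{49}{4}\right) - 39 = \frac{1753}{4} - 39 = \frac{1597}{4}$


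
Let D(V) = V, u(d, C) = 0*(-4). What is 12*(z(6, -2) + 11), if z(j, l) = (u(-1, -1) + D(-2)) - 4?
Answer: 60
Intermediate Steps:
u(d, C) = 0
z(j, l) = -6 (z(j, l) = (0 - 2) - 4 = -2 - 4 = -6)
12*(z(6, -2) + 11) = 12*(-6 + 11) = 12*5 = 60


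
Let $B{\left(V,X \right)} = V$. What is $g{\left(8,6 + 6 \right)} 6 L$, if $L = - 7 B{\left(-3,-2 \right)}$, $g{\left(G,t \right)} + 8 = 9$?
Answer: $126$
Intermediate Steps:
$g{\left(G,t \right)} = 1$ ($g{\left(G,t \right)} = -8 + 9 = 1$)
$L = 21$ ($L = \left(-7\right) \left(-3\right) = 21$)
$g{\left(8,6 + 6 \right)} 6 L = 1 \cdot 6 \cdot 21 = 6 \cdot 21 = 126$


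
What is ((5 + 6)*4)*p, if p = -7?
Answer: -308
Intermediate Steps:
((5 + 6)*4)*p = ((5 + 6)*4)*(-7) = (11*4)*(-7) = 44*(-7) = -308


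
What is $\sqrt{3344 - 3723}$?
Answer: $i \sqrt{379} \approx 19.468 i$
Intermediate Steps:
$\sqrt{3344 - 3723} = \sqrt{-379} = i \sqrt{379}$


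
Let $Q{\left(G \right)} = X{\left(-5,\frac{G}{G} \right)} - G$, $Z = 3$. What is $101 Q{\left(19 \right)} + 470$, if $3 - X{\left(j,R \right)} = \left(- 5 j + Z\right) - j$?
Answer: $-4479$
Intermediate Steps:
$X{\left(j,R \right)} = 6 j$ ($X{\left(j,R \right)} = 3 - \left(\left(- 5 j + 3\right) - j\right) = 3 - \left(\left(3 - 5 j\right) - j\right) = 3 - \left(3 - 6 j\right) = 3 + \left(-3 + 6 j\right) = 6 j$)
$Q{\left(G \right)} = -30 - G$ ($Q{\left(G \right)} = 6 \left(-5\right) - G = -30 - G$)
$101 Q{\left(19 \right)} + 470 = 101 \left(-30 - 19\right) + 470 = 101 \left(-49\right) + 470 = -4949 + 470 = -4479$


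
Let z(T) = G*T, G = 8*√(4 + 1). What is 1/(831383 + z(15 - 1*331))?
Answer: 831383/691165738769 + 2528*√5/691165738769 ≈ 1.2110e-6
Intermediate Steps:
G = 8*√5 ≈ 17.889
z(T) = 8*T*√5 (z(T) = (8*√5)*T = 8*T*√5)
1/(831383 + z(15 - 1*331)) = 1/(831383 + 8*(15 - 1*331)*√5) = 1/(831383 + 8*(15 - 331)*√5) = 1/(831383 + 8*(-316)*√5) = 1/(831383 - 2528*√5)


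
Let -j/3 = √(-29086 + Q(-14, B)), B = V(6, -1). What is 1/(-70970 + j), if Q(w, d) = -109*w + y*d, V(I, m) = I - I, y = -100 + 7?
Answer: I/(2*(-35485*I + 3*√6890)) ≈ -1.409e-5 + 9.8876e-8*I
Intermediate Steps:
y = -93
V(I, m) = 0
B = 0
Q(w, d) = -109*w - 93*d
j = -6*I*√6890 (j = -3*√(-29086 + (-109*(-14) - 93*0)) = -3*√(-29086 + (1526 + 0)) = -3*√(-29086 + 1526) = -6*I*√6890 ≈ -498.04*I)
1/(-70970 + j) = 1/(-70970 - 6*I*√6890)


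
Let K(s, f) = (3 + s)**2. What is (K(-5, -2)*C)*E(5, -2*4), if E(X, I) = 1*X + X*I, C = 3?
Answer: -420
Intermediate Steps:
E(X, I) = X + I*X
(K(-5, -2)*C)*E(5, -2*4) = ((3 - 5)**2*3)*(5*(1 - 2*4)) = ((-2)**2*3)*(5*(1 - 8)) = (4*3)*(5*(-7)) = 12*(-35) = -420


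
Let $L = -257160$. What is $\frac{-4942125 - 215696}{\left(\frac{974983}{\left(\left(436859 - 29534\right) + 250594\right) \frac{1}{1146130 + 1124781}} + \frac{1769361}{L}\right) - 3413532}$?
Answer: $\frac{290884685405254280}{2720107082732653} \approx 106.94$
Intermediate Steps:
$\frac{-4942125 - 215696}{\left(\frac{974983}{\left(\left(436859 - 29534\right) + 250594\right) \frac{1}{1146130 + 1124781}} + \frac{1769361}{L}\right) - 3413532} = \frac{-4942125 - 215696}{\left(\frac{974983}{\left(\left(436859 - 29534\right) + 250594\right) \frac{1}{1146130 + 1124781}} + \frac{1769361}{-257160}\right) - 3413532} = - \frac{5157821}{\left(\frac{974983}{\left(\left(436859 - 29534\right) + 250594\right) \frac{1}{2270911}} + 1769361 \left(- \frac{1}{257160}\right)\right) - 3413532} = - \frac{5157821}{\left(\frac{974983}{\left(407325 + 250594\right) \frac{1}{2270911}} - \frac{589787}{85720}\right) - 3413532} = - \frac{5157821}{\left(\frac{974983}{657919 \cdot \frac{1}{2270911}} - \frac{589787}{85720}\right) - 3413532} = - \frac{5157821}{\left(\frac{974983}{\frac{657919}{2270911}} - \frac{589787}{85720}\right) - 3413532} = - \frac{5157821}{\left(974983 \cdot \frac{2270911}{657919} - \frac{589787}{85720}\right) - 3413532} = - \frac{5157821}{\left(\frac{2214099619513}{657919} - \frac{589787}{85720}\right) - 3413532} = - \frac{5157821}{\frac{189792231352581107}{56396816680} - 3413532} = - \frac{5157821}{- \frac{2720107082732653}{56396816680}} = \left(-5157821\right) \left(- \frac{56396816680}{2720107082732653}\right) = \frac{290884685405254280}{2720107082732653}$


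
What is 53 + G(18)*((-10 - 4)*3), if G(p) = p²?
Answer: -13555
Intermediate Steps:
53 + G(18)*((-10 - 4)*3) = 53 + 18²*((-10 - 4)*3) = 53 + 324*(-14*3) = 53 + 324*(-42) = 53 - 13608 = -13555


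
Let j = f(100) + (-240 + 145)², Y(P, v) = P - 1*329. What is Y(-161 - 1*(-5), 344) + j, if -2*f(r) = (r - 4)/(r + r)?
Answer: 213494/25 ≈ 8539.8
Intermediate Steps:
Y(P, v) = -329 + P (Y(P, v) = P - 329 = -329 + P)
f(r) = -(-4 + r)/(4*r) (f(r) = -(r - 4)/(2*(r + r)) = -(-4 + r)/(2*(2*r)) = -(-4 + r)*1/(2*r)/2 = -(-4 + r)/(4*r))
j = 225619/25 (j = (¼)*(4 - 1*100)/100 + (-240 + 145)² = (¼)*(1/100)*(4 - 100) + (-95)² = (¼)*(1/100)*(-96) + 9025 = -6/25 + 9025 = 225619/25 ≈ 9024.8)
Y(-161 - 1*(-5), 344) + j = (-329 + (-161 - 1*(-5))) + 225619/25 = (-329 + (-161 + 5)) + 225619/25 = (-329 - 156) + 225619/25 = -485 + 225619/25 = 213494/25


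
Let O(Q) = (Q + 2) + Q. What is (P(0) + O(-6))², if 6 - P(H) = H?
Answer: 16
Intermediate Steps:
O(Q) = 2 + 2*Q (O(Q) = (2 + Q) + Q = 2 + 2*Q)
P(H) = 6 - H
(P(0) + O(-6))² = ((6 - 1*0) + (2 + 2*(-6)))² = ((6 + 0) + (2 - 12))² = (6 - 10)² = (-4)² = 16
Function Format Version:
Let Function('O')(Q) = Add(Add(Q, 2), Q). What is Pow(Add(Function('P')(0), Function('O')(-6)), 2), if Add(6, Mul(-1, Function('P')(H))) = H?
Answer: 16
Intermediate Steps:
Function('O')(Q) = Add(2, Mul(2, Q)) (Function('O')(Q) = Add(Add(2, Q), Q) = Add(2, Mul(2, Q)))
Function('P')(H) = Add(6, Mul(-1, H))
Pow(Add(Function('P')(0), Function('O')(-6)), 2) = Pow(Add(Add(6, Mul(-1, 0)), Add(2, Mul(2, -6))), 2) = Pow(Add(Add(6, 0), Add(2, -12)), 2) = Pow(Add(6, -10), 2) = Pow(-4, 2) = 16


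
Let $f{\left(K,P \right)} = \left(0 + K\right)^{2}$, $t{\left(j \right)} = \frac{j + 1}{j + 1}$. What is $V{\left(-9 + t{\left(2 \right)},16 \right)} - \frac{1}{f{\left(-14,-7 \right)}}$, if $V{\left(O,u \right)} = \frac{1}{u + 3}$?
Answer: $\frac{177}{3724} \approx 0.04753$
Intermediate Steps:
$t{\left(j \right)} = 1$ ($t{\left(j \right)} = \frac{1 + j}{1 + j} = 1$)
$f{\left(K,P \right)} = K^{2}$
$V{\left(O,u \right)} = \frac{1}{3 + u}$
$V{\left(-9 + t{\left(2 \right)},16 \right)} - \frac{1}{f{\left(-14,-7 \right)}} = \frac{1}{3 + 16} - \frac{1}{\left(-14\right)^{2}} = \frac{1}{19} - \frac{1}{196} = \frac{177}{3724}$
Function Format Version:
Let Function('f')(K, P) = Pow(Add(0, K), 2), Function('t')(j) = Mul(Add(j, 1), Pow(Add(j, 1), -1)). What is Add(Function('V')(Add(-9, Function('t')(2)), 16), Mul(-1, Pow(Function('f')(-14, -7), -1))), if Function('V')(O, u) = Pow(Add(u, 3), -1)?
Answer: Rational(177, 3724) ≈ 0.047530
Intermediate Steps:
Function('t')(j) = 1 (Function('t')(j) = Mul(Add(1, j), Pow(Add(1, j), -1)) = 1)
Function('f')(K, P) = Pow(K, 2)
Function('V')(O, u) = Pow(Add(3, u), -1)
Add(Function('V')(Add(-9, Function('t')(2)), 16), Mul(-1, Pow(Function('f')(-14, -7), -1))) = Add(Pow(Add(3, 16), -1), Mul(-1, Pow(Pow(-14, 2), -1))) = Add(Pow(19, -1), Mul(-1, Pow(196, -1))) = Add(Rational(1, 19), Mul(-1, Rational(1, 196))) = Add(Rational(1, 19), Rational(-1, 196)) = Rational(177, 3724)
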